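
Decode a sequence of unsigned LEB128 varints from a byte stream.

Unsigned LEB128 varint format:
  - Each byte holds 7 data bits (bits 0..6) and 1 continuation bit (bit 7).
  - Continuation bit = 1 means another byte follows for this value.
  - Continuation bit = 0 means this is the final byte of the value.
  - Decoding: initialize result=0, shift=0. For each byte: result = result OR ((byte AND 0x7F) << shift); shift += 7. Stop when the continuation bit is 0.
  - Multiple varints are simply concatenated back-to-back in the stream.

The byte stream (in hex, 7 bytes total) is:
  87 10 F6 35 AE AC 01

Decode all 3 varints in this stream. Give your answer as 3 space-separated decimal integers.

Answer: 2055 6902 22062

Derivation:
  byte[0]=0x87 cont=1 payload=0x07=7: acc |= 7<<0 -> acc=7 shift=7
  byte[1]=0x10 cont=0 payload=0x10=16: acc |= 16<<7 -> acc=2055 shift=14 [end]
Varint 1: bytes[0:2] = 87 10 -> value 2055 (2 byte(s))
  byte[2]=0xF6 cont=1 payload=0x76=118: acc |= 118<<0 -> acc=118 shift=7
  byte[3]=0x35 cont=0 payload=0x35=53: acc |= 53<<7 -> acc=6902 shift=14 [end]
Varint 2: bytes[2:4] = F6 35 -> value 6902 (2 byte(s))
  byte[4]=0xAE cont=1 payload=0x2E=46: acc |= 46<<0 -> acc=46 shift=7
  byte[5]=0xAC cont=1 payload=0x2C=44: acc |= 44<<7 -> acc=5678 shift=14
  byte[6]=0x01 cont=0 payload=0x01=1: acc |= 1<<14 -> acc=22062 shift=21 [end]
Varint 3: bytes[4:7] = AE AC 01 -> value 22062 (3 byte(s))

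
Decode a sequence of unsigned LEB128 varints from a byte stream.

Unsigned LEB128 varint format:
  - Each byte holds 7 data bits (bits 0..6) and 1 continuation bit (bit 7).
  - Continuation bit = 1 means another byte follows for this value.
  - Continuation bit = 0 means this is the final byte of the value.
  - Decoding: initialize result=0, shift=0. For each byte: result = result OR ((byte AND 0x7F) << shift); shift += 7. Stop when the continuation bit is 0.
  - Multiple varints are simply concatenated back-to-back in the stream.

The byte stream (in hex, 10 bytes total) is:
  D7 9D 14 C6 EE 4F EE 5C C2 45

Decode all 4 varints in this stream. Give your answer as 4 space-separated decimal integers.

Answer: 331479 1308486 11886 8898

Derivation:
  byte[0]=0xD7 cont=1 payload=0x57=87: acc |= 87<<0 -> acc=87 shift=7
  byte[1]=0x9D cont=1 payload=0x1D=29: acc |= 29<<7 -> acc=3799 shift=14
  byte[2]=0x14 cont=0 payload=0x14=20: acc |= 20<<14 -> acc=331479 shift=21 [end]
Varint 1: bytes[0:3] = D7 9D 14 -> value 331479 (3 byte(s))
  byte[3]=0xC6 cont=1 payload=0x46=70: acc |= 70<<0 -> acc=70 shift=7
  byte[4]=0xEE cont=1 payload=0x6E=110: acc |= 110<<7 -> acc=14150 shift=14
  byte[5]=0x4F cont=0 payload=0x4F=79: acc |= 79<<14 -> acc=1308486 shift=21 [end]
Varint 2: bytes[3:6] = C6 EE 4F -> value 1308486 (3 byte(s))
  byte[6]=0xEE cont=1 payload=0x6E=110: acc |= 110<<0 -> acc=110 shift=7
  byte[7]=0x5C cont=0 payload=0x5C=92: acc |= 92<<7 -> acc=11886 shift=14 [end]
Varint 3: bytes[6:8] = EE 5C -> value 11886 (2 byte(s))
  byte[8]=0xC2 cont=1 payload=0x42=66: acc |= 66<<0 -> acc=66 shift=7
  byte[9]=0x45 cont=0 payload=0x45=69: acc |= 69<<7 -> acc=8898 shift=14 [end]
Varint 4: bytes[8:10] = C2 45 -> value 8898 (2 byte(s))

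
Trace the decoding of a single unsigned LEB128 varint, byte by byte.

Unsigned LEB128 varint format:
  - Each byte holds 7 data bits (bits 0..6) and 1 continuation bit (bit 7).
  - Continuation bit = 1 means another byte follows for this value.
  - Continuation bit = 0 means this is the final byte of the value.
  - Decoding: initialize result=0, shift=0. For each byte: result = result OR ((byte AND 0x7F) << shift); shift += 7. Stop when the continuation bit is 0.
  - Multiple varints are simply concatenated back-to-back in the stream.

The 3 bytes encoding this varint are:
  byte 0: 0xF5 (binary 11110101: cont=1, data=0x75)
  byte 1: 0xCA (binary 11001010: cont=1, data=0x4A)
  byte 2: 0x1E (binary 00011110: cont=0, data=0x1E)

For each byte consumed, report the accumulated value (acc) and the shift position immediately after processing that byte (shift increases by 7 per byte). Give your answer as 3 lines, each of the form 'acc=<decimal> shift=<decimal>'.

Answer: acc=117 shift=7
acc=9589 shift=14
acc=501109 shift=21

Derivation:
byte 0=0xF5: payload=0x75=117, contrib = 117<<0 = 117; acc -> 117, shift -> 7
byte 1=0xCA: payload=0x4A=74, contrib = 74<<7 = 9472; acc -> 9589, shift -> 14
byte 2=0x1E: payload=0x1E=30, contrib = 30<<14 = 491520; acc -> 501109, shift -> 21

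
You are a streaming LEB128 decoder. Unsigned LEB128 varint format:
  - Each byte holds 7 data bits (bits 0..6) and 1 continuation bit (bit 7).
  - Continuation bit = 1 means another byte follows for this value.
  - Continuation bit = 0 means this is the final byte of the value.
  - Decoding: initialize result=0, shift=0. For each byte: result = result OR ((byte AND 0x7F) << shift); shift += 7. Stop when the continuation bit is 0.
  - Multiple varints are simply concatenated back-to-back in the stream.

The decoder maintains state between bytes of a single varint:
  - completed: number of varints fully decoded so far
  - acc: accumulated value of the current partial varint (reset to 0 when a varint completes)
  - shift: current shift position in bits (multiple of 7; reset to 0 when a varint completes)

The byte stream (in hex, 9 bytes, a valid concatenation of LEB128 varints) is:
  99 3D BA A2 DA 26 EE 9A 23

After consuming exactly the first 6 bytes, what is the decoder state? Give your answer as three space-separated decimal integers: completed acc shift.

byte[0]=0x99 cont=1 payload=0x19: acc |= 25<<0 -> completed=0 acc=25 shift=7
byte[1]=0x3D cont=0 payload=0x3D: varint #1 complete (value=7833); reset -> completed=1 acc=0 shift=0
byte[2]=0xBA cont=1 payload=0x3A: acc |= 58<<0 -> completed=1 acc=58 shift=7
byte[3]=0xA2 cont=1 payload=0x22: acc |= 34<<7 -> completed=1 acc=4410 shift=14
byte[4]=0xDA cont=1 payload=0x5A: acc |= 90<<14 -> completed=1 acc=1478970 shift=21
byte[5]=0x26 cont=0 payload=0x26: varint #2 complete (value=81170746); reset -> completed=2 acc=0 shift=0

Answer: 2 0 0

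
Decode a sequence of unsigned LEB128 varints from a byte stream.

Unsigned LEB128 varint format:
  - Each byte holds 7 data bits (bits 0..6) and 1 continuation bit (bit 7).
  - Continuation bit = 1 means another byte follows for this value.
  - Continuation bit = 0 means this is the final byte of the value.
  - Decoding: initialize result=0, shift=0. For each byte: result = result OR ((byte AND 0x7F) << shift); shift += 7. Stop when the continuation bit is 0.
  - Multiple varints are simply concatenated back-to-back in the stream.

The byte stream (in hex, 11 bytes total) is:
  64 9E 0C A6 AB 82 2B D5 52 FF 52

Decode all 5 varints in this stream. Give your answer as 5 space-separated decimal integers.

Answer: 100 1566 90215846 10581 10623

Derivation:
  byte[0]=0x64 cont=0 payload=0x64=100: acc |= 100<<0 -> acc=100 shift=7 [end]
Varint 1: bytes[0:1] = 64 -> value 100 (1 byte(s))
  byte[1]=0x9E cont=1 payload=0x1E=30: acc |= 30<<0 -> acc=30 shift=7
  byte[2]=0x0C cont=0 payload=0x0C=12: acc |= 12<<7 -> acc=1566 shift=14 [end]
Varint 2: bytes[1:3] = 9E 0C -> value 1566 (2 byte(s))
  byte[3]=0xA6 cont=1 payload=0x26=38: acc |= 38<<0 -> acc=38 shift=7
  byte[4]=0xAB cont=1 payload=0x2B=43: acc |= 43<<7 -> acc=5542 shift=14
  byte[5]=0x82 cont=1 payload=0x02=2: acc |= 2<<14 -> acc=38310 shift=21
  byte[6]=0x2B cont=0 payload=0x2B=43: acc |= 43<<21 -> acc=90215846 shift=28 [end]
Varint 3: bytes[3:7] = A6 AB 82 2B -> value 90215846 (4 byte(s))
  byte[7]=0xD5 cont=1 payload=0x55=85: acc |= 85<<0 -> acc=85 shift=7
  byte[8]=0x52 cont=0 payload=0x52=82: acc |= 82<<7 -> acc=10581 shift=14 [end]
Varint 4: bytes[7:9] = D5 52 -> value 10581 (2 byte(s))
  byte[9]=0xFF cont=1 payload=0x7F=127: acc |= 127<<0 -> acc=127 shift=7
  byte[10]=0x52 cont=0 payload=0x52=82: acc |= 82<<7 -> acc=10623 shift=14 [end]
Varint 5: bytes[9:11] = FF 52 -> value 10623 (2 byte(s))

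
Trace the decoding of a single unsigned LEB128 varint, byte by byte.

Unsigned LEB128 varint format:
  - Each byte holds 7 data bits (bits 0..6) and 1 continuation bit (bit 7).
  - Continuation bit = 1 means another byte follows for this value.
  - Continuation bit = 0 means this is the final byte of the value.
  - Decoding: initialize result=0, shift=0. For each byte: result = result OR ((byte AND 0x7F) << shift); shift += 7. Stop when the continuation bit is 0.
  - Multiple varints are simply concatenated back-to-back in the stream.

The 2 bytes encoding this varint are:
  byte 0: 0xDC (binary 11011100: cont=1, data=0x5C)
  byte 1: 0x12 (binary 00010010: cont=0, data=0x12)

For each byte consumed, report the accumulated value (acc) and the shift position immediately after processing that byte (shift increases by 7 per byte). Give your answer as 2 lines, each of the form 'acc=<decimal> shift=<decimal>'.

byte 0=0xDC: payload=0x5C=92, contrib = 92<<0 = 92; acc -> 92, shift -> 7
byte 1=0x12: payload=0x12=18, contrib = 18<<7 = 2304; acc -> 2396, shift -> 14

Answer: acc=92 shift=7
acc=2396 shift=14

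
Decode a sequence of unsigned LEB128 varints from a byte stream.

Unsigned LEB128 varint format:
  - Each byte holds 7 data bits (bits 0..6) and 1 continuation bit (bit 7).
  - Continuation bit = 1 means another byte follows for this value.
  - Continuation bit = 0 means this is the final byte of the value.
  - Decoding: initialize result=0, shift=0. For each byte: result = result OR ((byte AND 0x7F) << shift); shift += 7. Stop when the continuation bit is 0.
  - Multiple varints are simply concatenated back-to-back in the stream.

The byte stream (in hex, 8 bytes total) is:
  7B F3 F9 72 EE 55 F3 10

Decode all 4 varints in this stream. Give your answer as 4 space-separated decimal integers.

  byte[0]=0x7B cont=0 payload=0x7B=123: acc |= 123<<0 -> acc=123 shift=7 [end]
Varint 1: bytes[0:1] = 7B -> value 123 (1 byte(s))
  byte[1]=0xF3 cont=1 payload=0x73=115: acc |= 115<<0 -> acc=115 shift=7
  byte[2]=0xF9 cont=1 payload=0x79=121: acc |= 121<<7 -> acc=15603 shift=14
  byte[3]=0x72 cont=0 payload=0x72=114: acc |= 114<<14 -> acc=1883379 shift=21 [end]
Varint 2: bytes[1:4] = F3 F9 72 -> value 1883379 (3 byte(s))
  byte[4]=0xEE cont=1 payload=0x6E=110: acc |= 110<<0 -> acc=110 shift=7
  byte[5]=0x55 cont=0 payload=0x55=85: acc |= 85<<7 -> acc=10990 shift=14 [end]
Varint 3: bytes[4:6] = EE 55 -> value 10990 (2 byte(s))
  byte[6]=0xF3 cont=1 payload=0x73=115: acc |= 115<<0 -> acc=115 shift=7
  byte[7]=0x10 cont=0 payload=0x10=16: acc |= 16<<7 -> acc=2163 shift=14 [end]
Varint 4: bytes[6:8] = F3 10 -> value 2163 (2 byte(s))

Answer: 123 1883379 10990 2163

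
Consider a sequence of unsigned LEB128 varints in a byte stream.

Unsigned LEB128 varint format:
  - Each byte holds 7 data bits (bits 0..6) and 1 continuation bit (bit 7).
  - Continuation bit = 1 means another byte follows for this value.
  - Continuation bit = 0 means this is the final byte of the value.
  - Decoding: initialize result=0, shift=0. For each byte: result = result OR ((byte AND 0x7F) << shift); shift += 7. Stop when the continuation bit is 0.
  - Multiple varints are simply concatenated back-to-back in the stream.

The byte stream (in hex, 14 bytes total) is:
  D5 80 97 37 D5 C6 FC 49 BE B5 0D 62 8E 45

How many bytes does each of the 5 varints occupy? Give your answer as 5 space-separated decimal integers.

  byte[0]=0xD5 cont=1 payload=0x55=85: acc |= 85<<0 -> acc=85 shift=7
  byte[1]=0x80 cont=1 payload=0x00=0: acc |= 0<<7 -> acc=85 shift=14
  byte[2]=0x97 cont=1 payload=0x17=23: acc |= 23<<14 -> acc=376917 shift=21
  byte[3]=0x37 cont=0 payload=0x37=55: acc |= 55<<21 -> acc=115720277 shift=28 [end]
Varint 1: bytes[0:4] = D5 80 97 37 -> value 115720277 (4 byte(s))
  byte[4]=0xD5 cont=1 payload=0x55=85: acc |= 85<<0 -> acc=85 shift=7
  byte[5]=0xC6 cont=1 payload=0x46=70: acc |= 70<<7 -> acc=9045 shift=14
  byte[6]=0xFC cont=1 payload=0x7C=124: acc |= 124<<14 -> acc=2040661 shift=21
  byte[7]=0x49 cont=0 payload=0x49=73: acc |= 73<<21 -> acc=155132757 shift=28 [end]
Varint 2: bytes[4:8] = D5 C6 FC 49 -> value 155132757 (4 byte(s))
  byte[8]=0xBE cont=1 payload=0x3E=62: acc |= 62<<0 -> acc=62 shift=7
  byte[9]=0xB5 cont=1 payload=0x35=53: acc |= 53<<7 -> acc=6846 shift=14
  byte[10]=0x0D cont=0 payload=0x0D=13: acc |= 13<<14 -> acc=219838 shift=21 [end]
Varint 3: bytes[8:11] = BE B5 0D -> value 219838 (3 byte(s))
  byte[11]=0x62 cont=0 payload=0x62=98: acc |= 98<<0 -> acc=98 shift=7 [end]
Varint 4: bytes[11:12] = 62 -> value 98 (1 byte(s))
  byte[12]=0x8E cont=1 payload=0x0E=14: acc |= 14<<0 -> acc=14 shift=7
  byte[13]=0x45 cont=0 payload=0x45=69: acc |= 69<<7 -> acc=8846 shift=14 [end]
Varint 5: bytes[12:14] = 8E 45 -> value 8846 (2 byte(s))

Answer: 4 4 3 1 2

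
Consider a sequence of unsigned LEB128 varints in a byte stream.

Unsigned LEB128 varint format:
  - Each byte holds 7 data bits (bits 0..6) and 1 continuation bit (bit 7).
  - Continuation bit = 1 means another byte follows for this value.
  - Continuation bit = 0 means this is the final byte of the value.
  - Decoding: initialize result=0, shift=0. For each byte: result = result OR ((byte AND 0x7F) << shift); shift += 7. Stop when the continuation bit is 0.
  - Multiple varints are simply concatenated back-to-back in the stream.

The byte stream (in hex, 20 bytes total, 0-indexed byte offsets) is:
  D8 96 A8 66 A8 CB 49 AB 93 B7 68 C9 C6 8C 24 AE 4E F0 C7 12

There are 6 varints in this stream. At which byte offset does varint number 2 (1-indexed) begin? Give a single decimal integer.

Answer: 4

Derivation:
  byte[0]=0xD8 cont=1 payload=0x58=88: acc |= 88<<0 -> acc=88 shift=7
  byte[1]=0x96 cont=1 payload=0x16=22: acc |= 22<<7 -> acc=2904 shift=14
  byte[2]=0xA8 cont=1 payload=0x28=40: acc |= 40<<14 -> acc=658264 shift=21
  byte[3]=0x66 cont=0 payload=0x66=102: acc |= 102<<21 -> acc=214567768 shift=28 [end]
Varint 1: bytes[0:4] = D8 96 A8 66 -> value 214567768 (4 byte(s))
  byte[4]=0xA8 cont=1 payload=0x28=40: acc |= 40<<0 -> acc=40 shift=7
  byte[5]=0xCB cont=1 payload=0x4B=75: acc |= 75<<7 -> acc=9640 shift=14
  byte[6]=0x49 cont=0 payload=0x49=73: acc |= 73<<14 -> acc=1205672 shift=21 [end]
Varint 2: bytes[4:7] = A8 CB 49 -> value 1205672 (3 byte(s))
  byte[7]=0xAB cont=1 payload=0x2B=43: acc |= 43<<0 -> acc=43 shift=7
  byte[8]=0x93 cont=1 payload=0x13=19: acc |= 19<<7 -> acc=2475 shift=14
  byte[9]=0xB7 cont=1 payload=0x37=55: acc |= 55<<14 -> acc=903595 shift=21
  byte[10]=0x68 cont=0 payload=0x68=104: acc |= 104<<21 -> acc=219007403 shift=28 [end]
Varint 3: bytes[7:11] = AB 93 B7 68 -> value 219007403 (4 byte(s))
  byte[11]=0xC9 cont=1 payload=0x49=73: acc |= 73<<0 -> acc=73 shift=7
  byte[12]=0xC6 cont=1 payload=0x46=70: acc |= 70<<7 -> acc=9033 shift=14
  byte[13]=0x8C cont=1 payload=0x0C=12: acc |= 12<<14 -> acc=205641 shift=21
  byte[14]=0x24 cont=0 payload=0x24=36: acc |= 36<<21 -> acc=75703113 shift=28 [end]
Varint 4: bytes[11:15] = C9 C6 8C 24 -> value 75703113 (4 byte(s))
  byte[15]=0xAE cont=1 payload=0x2E=46: acc |= 46<<0 -> acc=46 shift=7
  byte[16]=0x4E cont=0 payload=0x4E=78: acc |= 78<<7 -> acc=10030 shift=14 [end]
Varint 5: bytes[15:17] = AE 4E -> value 10030 (2 byte(s))
  byte[17]=0xF0 cont=1 payload=0x70=112: acc |= 112<<0 -> acc=112 shift=7
  byte[18]=0xC7 cont=1 payload=0x47=71: acc |= 71<<7 -> acc=9200 shift=14
  byte[19]=0x12 cont=0 payload=0x12=18: acc |= 18<<14 -> acc=304112 shift=21 [end]
Varint 6: bytes[17:20] = F0 C7 12 -> value 304112 (3 byte(s))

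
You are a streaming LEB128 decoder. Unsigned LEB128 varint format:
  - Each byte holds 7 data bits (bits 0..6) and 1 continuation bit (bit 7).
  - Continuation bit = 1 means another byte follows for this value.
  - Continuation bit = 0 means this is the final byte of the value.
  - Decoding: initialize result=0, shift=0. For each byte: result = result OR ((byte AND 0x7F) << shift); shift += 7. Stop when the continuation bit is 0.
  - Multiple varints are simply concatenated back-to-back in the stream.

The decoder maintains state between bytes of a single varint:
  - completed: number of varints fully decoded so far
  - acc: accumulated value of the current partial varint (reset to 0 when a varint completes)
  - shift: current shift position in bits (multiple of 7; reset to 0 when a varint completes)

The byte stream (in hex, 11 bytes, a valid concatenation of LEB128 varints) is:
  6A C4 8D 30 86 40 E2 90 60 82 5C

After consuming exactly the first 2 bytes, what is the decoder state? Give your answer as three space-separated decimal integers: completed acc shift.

Answer: 1 68 7

Derivation:
byte[0]=0x6A cont=0 payload=0x6A: varint #1 complete (value=106); reset -> completed=1 acc=0 shift=0
byte[1]=0xC4 cont=1 payload=0x44: acc |= 68<<0 -> completed=1 acc=68 shift=7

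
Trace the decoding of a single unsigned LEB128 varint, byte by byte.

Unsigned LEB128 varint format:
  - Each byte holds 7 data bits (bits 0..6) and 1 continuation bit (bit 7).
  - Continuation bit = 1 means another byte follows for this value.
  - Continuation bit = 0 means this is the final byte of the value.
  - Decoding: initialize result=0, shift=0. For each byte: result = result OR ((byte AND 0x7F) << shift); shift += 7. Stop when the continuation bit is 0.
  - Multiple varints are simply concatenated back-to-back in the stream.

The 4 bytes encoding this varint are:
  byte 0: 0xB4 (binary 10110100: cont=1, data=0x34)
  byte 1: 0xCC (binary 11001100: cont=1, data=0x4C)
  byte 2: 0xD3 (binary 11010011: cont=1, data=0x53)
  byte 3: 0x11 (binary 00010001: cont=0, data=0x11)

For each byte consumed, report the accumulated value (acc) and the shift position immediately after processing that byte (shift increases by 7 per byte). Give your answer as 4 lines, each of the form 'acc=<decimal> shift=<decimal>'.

Answer: acc=52 shift=7
acc=9780 shift=14
acc=1369652 shift=21
acc=37021236 shift=28

Derivation:
byte 0=0xB4: payload=0x34=52, contrib = 52<<0 = 52; acc -> 52, shift -> 7
byte 1=0xCC: payload=0x4C=76, contrib = 76<<7 = 9728; acc -> 9780, shift -> 14
byte 2=0xD3: payload=0x53=83, contrib = 83<<14 = 1359872; acc -> 1369652, shift -> 21
byte 3=0x11: payload=0x11=17, contrib = 17<<21 = 35651584; acc -> 37021236, shift -> 28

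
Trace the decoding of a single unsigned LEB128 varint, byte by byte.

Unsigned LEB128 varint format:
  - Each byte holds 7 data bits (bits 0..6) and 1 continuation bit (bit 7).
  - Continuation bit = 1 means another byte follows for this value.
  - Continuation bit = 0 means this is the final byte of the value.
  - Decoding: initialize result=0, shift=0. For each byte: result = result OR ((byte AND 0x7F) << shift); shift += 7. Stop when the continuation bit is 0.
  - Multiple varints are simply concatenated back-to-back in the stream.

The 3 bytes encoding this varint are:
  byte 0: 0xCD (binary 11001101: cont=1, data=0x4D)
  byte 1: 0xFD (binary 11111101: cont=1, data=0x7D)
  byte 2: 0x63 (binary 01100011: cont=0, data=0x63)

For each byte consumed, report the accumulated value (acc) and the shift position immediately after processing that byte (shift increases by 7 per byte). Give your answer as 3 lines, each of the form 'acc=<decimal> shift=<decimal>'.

byte 0=0xCD: payload=0x4D=77, contrib = 77<<0 = 77; acc -> 77, shift -> 7
byte 1=0xFD: payload=0x7D=125, contrib = 125<<7 = 16000; acc -> 16077, shift -> 14
byte 2=0x63: payload=0x63=99, contrib = 99<<14 = 1622016; acc -> 1638093, shift -> 21

Answer: acc=77 shift=7
acc=16077 shift=14
acc=1638093 shift=21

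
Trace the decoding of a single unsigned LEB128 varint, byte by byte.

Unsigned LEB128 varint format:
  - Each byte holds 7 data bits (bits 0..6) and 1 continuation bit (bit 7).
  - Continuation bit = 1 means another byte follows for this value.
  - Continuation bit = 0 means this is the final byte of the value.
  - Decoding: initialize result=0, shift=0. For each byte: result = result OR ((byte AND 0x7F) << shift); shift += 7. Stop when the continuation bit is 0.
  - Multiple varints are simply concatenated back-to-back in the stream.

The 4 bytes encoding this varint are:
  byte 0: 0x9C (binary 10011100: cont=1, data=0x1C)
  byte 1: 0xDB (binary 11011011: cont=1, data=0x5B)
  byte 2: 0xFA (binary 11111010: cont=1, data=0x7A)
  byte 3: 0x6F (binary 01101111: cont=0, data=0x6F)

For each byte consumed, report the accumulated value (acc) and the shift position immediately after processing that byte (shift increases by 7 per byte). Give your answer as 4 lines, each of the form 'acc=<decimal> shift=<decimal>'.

byte 0=0x9C: payload=0x1C=28, contrib = 28<<0 = 28; acc -> 28, shift -> 7
byte 1=0xDB: payload=0x5B=91, contrib = 91<<7 = 11648; acc -> 11676, shift -> 14
byte 2=0xFA: payload=0x7A=122, contrib = 122<<14 = 1998848; acc -> 2010524, shift -> 21
byte 3=0x6F: payload=0x6F=111, contrib = 111<<21 = 232783872; acc -> 234794396, shift -> 28

Answer: acc=28 shift=7
acc=11676 shift=14
acc=2010524 shift=21
acc=234794396 shift=28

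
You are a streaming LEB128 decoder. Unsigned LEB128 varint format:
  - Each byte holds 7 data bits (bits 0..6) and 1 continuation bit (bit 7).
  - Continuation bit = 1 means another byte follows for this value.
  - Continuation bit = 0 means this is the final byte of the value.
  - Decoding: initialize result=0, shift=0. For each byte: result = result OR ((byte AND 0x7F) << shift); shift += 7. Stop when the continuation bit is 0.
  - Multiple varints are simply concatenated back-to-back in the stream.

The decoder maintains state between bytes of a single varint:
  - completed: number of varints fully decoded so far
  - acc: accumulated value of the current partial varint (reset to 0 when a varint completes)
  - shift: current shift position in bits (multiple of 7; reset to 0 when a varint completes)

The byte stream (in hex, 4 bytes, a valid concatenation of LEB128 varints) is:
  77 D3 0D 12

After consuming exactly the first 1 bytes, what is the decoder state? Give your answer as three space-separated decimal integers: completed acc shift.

byte[0]=0x77 cont=0 payload=0x77: varint #1 complete (value=119); reset -> completed=1 acc=0 shift=0

Answer: 1 0 0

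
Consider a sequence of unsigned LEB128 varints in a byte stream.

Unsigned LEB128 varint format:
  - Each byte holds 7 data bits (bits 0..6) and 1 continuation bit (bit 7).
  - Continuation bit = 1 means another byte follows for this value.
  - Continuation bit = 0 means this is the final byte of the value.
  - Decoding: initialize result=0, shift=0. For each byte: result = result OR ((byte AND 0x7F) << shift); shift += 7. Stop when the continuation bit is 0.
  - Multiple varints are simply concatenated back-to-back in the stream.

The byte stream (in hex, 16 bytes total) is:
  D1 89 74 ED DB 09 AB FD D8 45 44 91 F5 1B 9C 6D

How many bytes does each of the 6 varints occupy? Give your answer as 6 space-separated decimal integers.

  byte[0]=0xD1 cont=1 payload=0x51=81: acc |= 81<<0 -> acc=81 shift=7
  byte[1]=0x89 cont=1 payload=0x09=9: acc |= 9<<7 -> acc=1233 shift=14
  byte[2]=0x74 cont=0 payload=0x74=116: acc |= 116<<14 -> acc=1901777 shift=21 [end]
Varint 1: bytes[0:3] = D1 89 74 -> value 1901777 (3 byte(s))
  byte[3]=0xED cont=1 payload=0x6D=109: acc |= 109<<0 -> acc=109 shift=7
  byte[4]=0xDB cont=1 payload=0x5B=91: acc |= 91<<7 -> acc=11757 shift=14
  byte[5]=0x09 cont=0 payload=0x09=9: acc |= 9<<14 -> acc=159213 shift=21 [end]
Varint 2: bytes[3:6] = ED DB 09 -> value 159213 (3 byte(s))
  byte[6]=0xAB cont=1 payload=0x2B=43: acc |= 43<<0 -> acc=43 shift=7
  byte[7]=0xFD cont=1 payload=0x7D=125: acc |= 125<<7 -> acc=16043 shift=14
  byte[8]=0xD8 cont=1 payload=0x58=88: acc |= 88<<14 -> acc=1457835 shift=21
  byte[9]=0x45 cont=0 payload=0x45=69: acc |= 69<<21 -> acc=146161323 shift=28 [end]
Varint 3: bytes[6:10] = AB FD D8 45 -> value 146161323 (4 byte(s))
  byte[10]=0x44 cont=0 payload=0x44=68: acc |= 68<<0 -> acc=68 shift=7 [end]
Varint 4: bytes[10:11] = 44 -> value 68 (1 byte(s))
  byte[11]=0x91 cont=1 payload=0x11=17: acc |= 17<<0 -> acc=17 shift=7
  byte[12]=0xF5 cont=1 payload=0x75=117: acc |= 117<<7 -> acc=14993 shift=14
  byte[13]=0x1B cont=0 payload=0x1B=27: acc |= 27<<14 -> acc=457361 shift=21 [end]
Varint 5: bytes[11:14] = 91 F5 1B -> value 457361 (3 byte(s))
  byte[14]=0x9C cont=1 payload=0x1C=28: acc |= 28<<0 -> acc=28 shift=7
  byte[15]=0x6D cont=0 payload=0x6D=109: acc |= 109<<7 -> acc=13980 shift=14 [end]
Varint 6: bytes[14:16] = 9C 6D -> value 13980 (2 byte(s))

Answer: 3 3 4 1 3 2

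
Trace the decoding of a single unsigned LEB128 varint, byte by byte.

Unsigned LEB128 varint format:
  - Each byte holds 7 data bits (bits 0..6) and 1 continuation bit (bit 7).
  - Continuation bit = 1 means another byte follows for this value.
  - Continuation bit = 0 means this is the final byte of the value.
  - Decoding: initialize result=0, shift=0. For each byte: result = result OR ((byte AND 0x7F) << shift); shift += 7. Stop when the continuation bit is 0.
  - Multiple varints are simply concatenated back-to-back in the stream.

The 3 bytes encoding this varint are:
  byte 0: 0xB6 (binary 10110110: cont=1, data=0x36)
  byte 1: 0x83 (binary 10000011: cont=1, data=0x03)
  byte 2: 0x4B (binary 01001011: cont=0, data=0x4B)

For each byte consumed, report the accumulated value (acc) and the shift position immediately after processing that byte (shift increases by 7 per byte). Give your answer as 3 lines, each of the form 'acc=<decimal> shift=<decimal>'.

byte 0=0xB6: payload=0x36=54, contrib = 54<<0 = 54; acc -> 54, shift -> 7
byte 1=0x83: payload=0x03=3, contrib = 3<<7 = 384; acc -> 438, shift -> 14
byte 2=0x4B: payload=0x4B=75, contrib = 75<<14 = 1228800; acc -> 1229238, shift -> 21

Answer: acc=54 shift=7
acc=438 shift=14
acc=1229238 shift=21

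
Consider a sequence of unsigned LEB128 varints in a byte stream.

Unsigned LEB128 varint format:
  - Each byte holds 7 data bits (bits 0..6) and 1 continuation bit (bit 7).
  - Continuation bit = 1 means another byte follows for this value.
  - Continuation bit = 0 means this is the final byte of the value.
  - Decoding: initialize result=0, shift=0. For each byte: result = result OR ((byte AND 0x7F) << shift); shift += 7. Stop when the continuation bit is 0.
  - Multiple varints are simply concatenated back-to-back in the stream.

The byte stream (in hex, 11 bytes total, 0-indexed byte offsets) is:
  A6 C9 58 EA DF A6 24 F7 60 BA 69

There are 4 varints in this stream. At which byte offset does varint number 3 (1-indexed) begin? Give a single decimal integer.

Answer: 7

Derivation:
  byte[0]=0xA6 cont=1 payload=0x26=38: acc |= 38<<0 -> acc=38 shift=7
  byte[1]=0xC9 cont=1 payload=0x49=73: acc |= 73<<7 -> acc=9382 shift=14
  byte[2]=0x58 cont=0 payload=0x58=88: acc |= 88<<14 -> acc=1451174 shift=21 [end]
Varint 1: bytes[0:3] = A6 C9 58 -> value 1451174 (3 byte(s))
  byte[3]=0xEA cont=1 payload=0x6A=106: acc |= 106<<0 -> acc=106 shift=7
  byte[4]=0xDF cont=1 payload=0x5F=95: acc |= 95<<7 -> acc=12266 shift=14
  byte[5]=0xA6 cont=1 payload=0x26=38: acc |= 38<<14 -> acc=634858 shift=21
  byte[6]=0x24 cont=0 payload=0x24=36: acc |= 36<<21 -> acc=76132330 shift=28 [end]
Varint 2: bytes[3:7] = EA DF A6 24 -> value 76132330 (4 byte(s))
  byte[7]=0xF7 cont=1 payload=0x77=119: acc |= 119<<0 -> acc=119 shift=7
  byte[8]=0x60 cont=0 payload=0x60=96: acc |= 96<<7 -> acc=12407 shift=14 [end]
Varint 3: bytes[7:9] = F7 60 -> value 12407 (2 byte(s))
  byte[9]=0xBA cont=1 payload=0x3A=58: acc |= 58<<0 -> acc=58 shift=7
  byte[10]=0x69 cont=0 payload=0x69=105: acc |= 105<<7 -> acc=13498 shift=14 [end]
Varint 4: bytes[9:11] = BA 69 -> value 13498 (2 byte(s))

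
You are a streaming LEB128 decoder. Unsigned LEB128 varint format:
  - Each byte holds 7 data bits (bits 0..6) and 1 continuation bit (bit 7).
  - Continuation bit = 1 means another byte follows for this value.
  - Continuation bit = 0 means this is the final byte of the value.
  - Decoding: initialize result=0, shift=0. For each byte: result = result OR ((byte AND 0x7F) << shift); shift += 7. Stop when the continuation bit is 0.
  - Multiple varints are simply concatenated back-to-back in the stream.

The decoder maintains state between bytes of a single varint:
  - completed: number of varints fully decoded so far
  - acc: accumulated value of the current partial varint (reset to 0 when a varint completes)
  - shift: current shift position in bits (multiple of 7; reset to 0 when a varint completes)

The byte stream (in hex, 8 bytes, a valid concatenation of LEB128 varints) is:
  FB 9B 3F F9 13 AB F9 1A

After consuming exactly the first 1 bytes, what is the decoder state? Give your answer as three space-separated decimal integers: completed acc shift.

byte[0]=0xFB cont=1 payload=0x7B: acc |= 123<<0 -> completed=0 acc=123 shift=7

Answer: 0 123 7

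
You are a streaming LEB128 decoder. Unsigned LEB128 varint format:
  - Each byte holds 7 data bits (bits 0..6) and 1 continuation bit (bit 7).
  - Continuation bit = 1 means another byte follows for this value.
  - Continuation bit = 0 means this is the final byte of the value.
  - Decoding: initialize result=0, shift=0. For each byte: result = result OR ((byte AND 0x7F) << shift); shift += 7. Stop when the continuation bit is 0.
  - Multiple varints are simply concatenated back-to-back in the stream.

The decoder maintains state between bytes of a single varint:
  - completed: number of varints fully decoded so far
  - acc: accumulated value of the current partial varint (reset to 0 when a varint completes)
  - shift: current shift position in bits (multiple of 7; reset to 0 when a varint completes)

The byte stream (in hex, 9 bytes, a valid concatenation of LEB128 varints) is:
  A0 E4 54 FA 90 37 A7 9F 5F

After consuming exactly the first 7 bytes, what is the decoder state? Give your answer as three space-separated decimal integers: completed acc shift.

byte[0]=0xA0 cont=1 payload=0x20: acc |= 32<<0 -> completed=0 acc=32 shift=7
byte[1]=0xE4 cont=1 payload=0x64: acc |= 100<<7 -> completed=0 acc=12832 shift=14
byte[2]=0x54 cont=0 payload=0x54: varint #1 complete (value=1389088); reset -> completed=1 acc=0 shift=0
byte[3]=0xFA cont=1 payload=0x7A: acc |= 122<<0 -> completed=1 acc=122 shift=7
byte[4]=0x90 cont=1 payload=0x10: acc |= 16<<7 -> completed=1 acc=2170 shift=14
byte[5]=0x37 cont=0 payload=0x37: varint #2 complete (value=903290); reset -> completed=2 acc=0 shift=0
byte[6]=0xA7 cont=1 payload=0x27: acc |= 39<<0 -> completed=2 acc=39 shift=7

Answer: 2 39 7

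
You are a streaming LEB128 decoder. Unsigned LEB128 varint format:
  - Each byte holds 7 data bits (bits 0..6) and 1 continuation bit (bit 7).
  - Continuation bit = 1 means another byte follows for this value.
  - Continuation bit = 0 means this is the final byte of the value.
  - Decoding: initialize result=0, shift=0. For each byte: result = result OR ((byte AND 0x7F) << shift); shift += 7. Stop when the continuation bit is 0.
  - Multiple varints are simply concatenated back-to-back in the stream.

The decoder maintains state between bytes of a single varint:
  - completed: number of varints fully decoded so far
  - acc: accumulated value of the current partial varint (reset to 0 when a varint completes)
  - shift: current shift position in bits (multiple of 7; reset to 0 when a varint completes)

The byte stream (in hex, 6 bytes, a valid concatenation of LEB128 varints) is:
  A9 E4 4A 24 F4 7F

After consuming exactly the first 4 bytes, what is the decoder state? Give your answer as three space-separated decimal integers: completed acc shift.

Answer: 2 0 0

Derivation:
byte[0]=0xA9 cont=1 payload=0x29: acc |= 41<<0 -> completed=0 acc=41 shift=7
byte[1]=0xE4 cont=1 payload=0x64: acc |= 100<<7 -> completed=0 acc=12841 shift=14
byte[2]=0x4A cont=0 payload=0x4A: varint #1 complete (value=1225257); reset -> completed=1 acc=0 shift=0
byte[3]=0x24 cont=0 payload=0x24: varint #2 complete (value=36); reset -> completed=2 acc=0 shift=0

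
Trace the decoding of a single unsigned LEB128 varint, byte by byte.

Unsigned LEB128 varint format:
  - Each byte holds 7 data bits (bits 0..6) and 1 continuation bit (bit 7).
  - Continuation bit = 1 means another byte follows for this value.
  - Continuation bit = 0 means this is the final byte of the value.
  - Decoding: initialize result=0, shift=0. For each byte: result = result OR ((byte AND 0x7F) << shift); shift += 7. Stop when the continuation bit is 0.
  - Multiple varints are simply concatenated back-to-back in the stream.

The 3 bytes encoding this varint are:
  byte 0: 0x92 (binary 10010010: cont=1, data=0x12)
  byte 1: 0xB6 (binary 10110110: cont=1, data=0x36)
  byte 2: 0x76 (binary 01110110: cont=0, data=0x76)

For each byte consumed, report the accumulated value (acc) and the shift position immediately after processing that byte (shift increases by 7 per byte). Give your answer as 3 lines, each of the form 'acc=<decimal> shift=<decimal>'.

byte 0=0x92: payload=0x12=18, contrib = 18<<0 = 18; acc -> 18, shift -> 7
byte 1=0xB6: payload=0x36=54, contrib = 54<<7 = 6912; acc -> 6930, shift -> 14
byte 2=0x76: payload=0x76=118, contrib = 118<<14 = 1933312; acc -> 1940242, shift -> 21

Answer: acc=18 shift=7
acc=6930 shift=14
acc=1940242 shift=21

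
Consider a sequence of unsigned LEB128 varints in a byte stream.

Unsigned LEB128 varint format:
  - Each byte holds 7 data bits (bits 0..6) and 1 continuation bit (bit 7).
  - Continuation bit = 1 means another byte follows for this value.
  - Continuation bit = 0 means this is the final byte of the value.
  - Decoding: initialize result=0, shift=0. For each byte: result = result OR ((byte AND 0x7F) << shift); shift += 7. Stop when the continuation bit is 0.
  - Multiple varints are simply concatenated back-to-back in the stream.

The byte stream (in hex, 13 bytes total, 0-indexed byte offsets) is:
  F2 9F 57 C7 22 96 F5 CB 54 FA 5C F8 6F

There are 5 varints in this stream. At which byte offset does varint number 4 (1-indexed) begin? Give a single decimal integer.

Answer: 9

Derivation:
  byte[0]=0xF2 cont=1 payload=0x72=114: acc |= 114<<0 -> acc=114 shift=7
  byte[1]=0x9F cont=1 payload=0x1F=31: acc |= 31<<7 -> acc=4082 shift=14
  byte[2]=0x57 cont=0 payload=0x57=87: acc |= 87<<14 -> acc=1429490 shift=21 [end]
Varint 1: bytes[0:3] = F2 9F 57 -> value 1429490 (3 byte(s))
  byte[3]=0xC7 cont=1 payload=0x47=71: acc |= 71<<0 -> acc=71 shift=7
  byte[4]=0x22 cont=0 payload=0x22=34: acc |= 34<<7 -> acc=4423 shift=14 [end]
Varint 2: bytes[3:5] = C7 22 -> value 4423 (2 byte(s))
  byte[5]=0x96 cont=1 payload=0x16=22: acc |= 22<<0 -> acc=22 shift=7
  byte[6]=0xF5 cont=1 payload=0x75=117: acc |= 117<<7 -> acc=14998 shift=14
  byte[7]=0xCB cont=1 payload=0x4B=75: acc |= 75<<14 -> acc=1243798 shift=21
  byte[8]=0x54 cont=0 payload=0x54=84: acc |= 84<<21 -> acc=177404566 shift=28 [end]
Varint 3: bytes[5:9] = 96 F5 CB 54 -> value 177404566 (4 byte(s))
  byte[9]=0xFA cont=1 payload=0x7A=122: acc |= 122<<0 -> acc=122 shift=7
  byte[10]=0x5C cont=0 payload=0x5C=92: acc |= 92<<7 -> acc=11898 shift=14 [end]
Varint 4: bytes[9:11] = FA 5C -> value 11898 (2 byte(s))
  byte[11]=0xF8 cont=1 payload=0x78=120: acc |= 120<<0 -> acc=120 shift=7
  byte[12]=0x6F cont=0 payload=0x6F=111: acc |= 111<<7 -> acc=14328 shift=14 [end]
Varint 5: bytes[11:13] = F8 6F -> value 14328 (2 byte(s))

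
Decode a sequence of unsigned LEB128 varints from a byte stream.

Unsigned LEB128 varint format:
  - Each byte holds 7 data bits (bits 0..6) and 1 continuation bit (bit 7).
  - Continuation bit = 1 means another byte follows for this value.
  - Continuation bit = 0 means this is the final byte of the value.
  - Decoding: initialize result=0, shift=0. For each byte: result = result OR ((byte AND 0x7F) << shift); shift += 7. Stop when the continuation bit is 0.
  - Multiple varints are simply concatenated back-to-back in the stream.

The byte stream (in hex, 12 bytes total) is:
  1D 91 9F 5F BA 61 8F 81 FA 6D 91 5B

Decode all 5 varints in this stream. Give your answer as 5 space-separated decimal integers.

Answer: 29 1560465 12474 230588559 11665

Derivation:
  byte[0]=0x1D cont=0 payload=0x1D=29: acc |= 29<<0 -> acc=29 shift=7 [end]
Varint 1: bytes[0:1] = 1D -> value 29 (1 byte(s))
  byte[1]=0x91 cont=1 payload=0x11=17: acc |= 17<<0 -> acc=17 shift=7
  byte[2]=0x9F cont=1 payload=0x1F=31: acc |= 31<<7 -> acc=3985 shift=14
  byte[3]=0x5F cont=0 payload=0x5F=95: acc |= 95<<14 -> acc=1560465 shift=21 [end]
Varint 2: bytes[1:4] = 91 9F 5F -> value 1560465 (3 byte(s))
  byte[4]=0xBA cont=1 payload=0x3A=58: acc |= 58<<0 -> acc=58 shift=7
  byte[5]=0x61 cont=0 payload=0x61=97: acc |= 97<<7 -> acc=12474 shift=14 [end]
Varint 3: bytes[4:6] = BA 61 -> value 12474 (2 byte(s))
  byte[6]=0x8F cont=1 payload=0x0F=15: acc |= 15<<0 -> acc=15 shift=7
  byte[7]=0x81 cont=1 payload=0x01=1: acc |= 1<<7 -> acc=143 shift=14
  byte[8]=0xFA cont=1 payload=0x7A=122: acc |= 122<<14 -> acc=1998991 shift=21
  byte[9]=0x6D cont=0 payload=0x6D=109: acc |= 109<<21 -> acc=230588559 shift=28 [end]
Varint 4: bytes[6:10] = 8F 81 FA 6D -> value 230588559 (4 byte(s))
  byte[10]=0x91 cont=1 payload=0x11=17: acc |= 17<<0 -> acc=17 shift=7
  byte[11]=0x5B cont=0 payload=0x5B=91: acc |= 91<<7 -> acc=11665 shift=14 [end]
Varint 5: bytes[10:12] = 91 5B -> value 11665 (2 byte(s))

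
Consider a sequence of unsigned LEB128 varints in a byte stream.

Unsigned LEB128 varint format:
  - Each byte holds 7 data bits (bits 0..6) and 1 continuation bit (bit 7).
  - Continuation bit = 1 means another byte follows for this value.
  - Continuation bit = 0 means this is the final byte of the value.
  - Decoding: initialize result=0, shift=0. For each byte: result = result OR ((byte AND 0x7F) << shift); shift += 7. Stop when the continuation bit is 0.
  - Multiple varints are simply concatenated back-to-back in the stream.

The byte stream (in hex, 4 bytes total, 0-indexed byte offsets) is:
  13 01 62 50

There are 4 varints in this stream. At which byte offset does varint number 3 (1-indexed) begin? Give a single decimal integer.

Answer: 2

Derivation:
  byte[0]=0x13 cont=0 payload=0x13=19: acc |= 19<<0 -> acc=19 shift=7 [end]
Varint 1: bytes[0:1] = 13 -> value 19 (1 byte(s))
  byte[1]=0x01 cont=0 payload=0x01=1: acc |= 1<<0 -> acc=1 shift=7 [end]
Varint 2: bytes[1:2] = 01 -> value 1 (1 byte(s))
  byte[2]=0x62 cont=0 payload=0x62=98: acc |= 98<<0 -> acc=98 shift=7 [end]
Varint 3: bytes[2:3] = 62 -> value 98 (1 byte(s))
  byte[3]=0x50 cont=0 payload=0x50=80: acc |= 80<<0 -> acc=80 shift=7 [end]
Varint 4: bytes[3:4] = 50 -> value 80 (1 byte(s))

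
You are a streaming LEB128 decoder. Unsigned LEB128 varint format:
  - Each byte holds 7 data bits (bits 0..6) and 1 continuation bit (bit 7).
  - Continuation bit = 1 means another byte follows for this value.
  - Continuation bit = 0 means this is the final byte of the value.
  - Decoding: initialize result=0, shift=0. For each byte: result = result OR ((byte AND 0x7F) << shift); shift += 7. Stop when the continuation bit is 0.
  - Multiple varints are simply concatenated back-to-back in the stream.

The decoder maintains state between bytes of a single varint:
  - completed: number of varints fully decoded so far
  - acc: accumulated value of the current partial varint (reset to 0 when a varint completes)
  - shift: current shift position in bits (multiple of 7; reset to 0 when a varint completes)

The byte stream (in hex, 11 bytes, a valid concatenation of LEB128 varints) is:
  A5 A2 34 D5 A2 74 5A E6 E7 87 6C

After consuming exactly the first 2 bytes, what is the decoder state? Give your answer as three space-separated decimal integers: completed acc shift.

byte[0]=0xA5 cont=1 payload=0x25: acc |= 37<<0 -> completed=0 acc=37 shift=7
byte[1]=0xA2 cont=1 payload=0x22: acc |= 34<<7 -> completed=0 acc=4389 shift=14

Answer: 0 4389 14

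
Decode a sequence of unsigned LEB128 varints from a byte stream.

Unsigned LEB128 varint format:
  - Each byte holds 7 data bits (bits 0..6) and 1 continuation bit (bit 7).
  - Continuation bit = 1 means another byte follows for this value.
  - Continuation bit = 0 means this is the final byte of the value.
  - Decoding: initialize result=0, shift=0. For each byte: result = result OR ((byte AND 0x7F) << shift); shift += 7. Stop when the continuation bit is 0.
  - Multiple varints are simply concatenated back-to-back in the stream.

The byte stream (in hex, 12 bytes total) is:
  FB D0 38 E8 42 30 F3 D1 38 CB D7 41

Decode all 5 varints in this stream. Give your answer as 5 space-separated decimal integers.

  byte[0]=0xFB cont=1 payload=0x7B=123: acc |= 123<<0 -> acc=123 shift=7
  byte[1]=0xD0 cont=1 payload=0x50=80: acc |= 80<<7 -> acc=10363 shift=14
  byte[2]=0x38 cont=0 payload=0x38=56: acc |= 56<<14 -> acc=927867 shift=21 [end]
Varint 1: bytes[0:3] = FB D0 38 -> value 927867 (3 byte(s))
  byte[3]=0xE8 cont=1 payload=0x68=104: acc |= 104<<0 -> acc=104 shift=7
  byte[4]=0x42 cont=0 payload=0x42=66: acc |= 66<<7 -> acc=8552 shift=14 [end]
Varint 2: bytes[3:5] = E8 42 -> value 8552 (2 byte(s))
  byte[5]=0x30 cont=0 payload=0x30=48: acc |= 48<<0 -> acc=48 shift=7 [end]
Varint 3: bytes[5:6] = 30 -> value 48 (1 byte(s))
  byte[6]=0xF3 cont=1 payload=0x73=115: acc |= 115<<0 -> acc=115 shift=7
  byte[7]=0xD1 cont=1 payload=0x51=81: acc |= 81<<7 -> acc=10483 shift=14
  byte[8]=0x38 cont=0 payload=0x38=56: acc |= 56<<14 -> acc=927987 shift=21 [end]
Varint 4: bytes[6:9] = F3 D1 38 -> value 927987 (3 byte(s))
  byte[9]=0xCB cont=1 payload=0x4B=75: acc |= 75<<0 -> acc=75 shift=7
  byte[10]=0xD7 cont=1 payload=0x57=87: acc |= 87<<7 -> acc=11211 shift=14
  byte[11]=0x41 cont=0 payload=0x41=65: acc |= 65<<14 -> acc=1076171 shift=21 [end]
Varint 5: bytes[9:12] = CB D7 41 -> value 1076171 (3 byte(s))

Answer: 927867 8552 48 927987 1076171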